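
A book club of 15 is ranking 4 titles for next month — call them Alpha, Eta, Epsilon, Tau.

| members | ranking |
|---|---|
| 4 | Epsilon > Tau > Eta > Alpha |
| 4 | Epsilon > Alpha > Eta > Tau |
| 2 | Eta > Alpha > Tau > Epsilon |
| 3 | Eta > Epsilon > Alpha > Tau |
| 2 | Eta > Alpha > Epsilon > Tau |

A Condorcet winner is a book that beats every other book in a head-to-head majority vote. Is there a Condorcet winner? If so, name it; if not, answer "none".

Epsilon

Pairwise majorities:
Alpha–Eta: Eta 11–4.
Alpha vs Epsilon: 4 to 11, Epsilon.
Alpha–Tau: Alpha 11–4.
Eta vs Epsilon: 2+3+2 = 7 for Eta, 8 for Epsilon — Epsilon by 8–7.
Eta–Tau: Eta 11–4.
Epsilon vs Tau: 4+4+3+2 = 13 for Epsilon, 2 for Tau — Epsilon by 13–2.
Epsilon defeats every rival head-to-head and is the Condorcet winner.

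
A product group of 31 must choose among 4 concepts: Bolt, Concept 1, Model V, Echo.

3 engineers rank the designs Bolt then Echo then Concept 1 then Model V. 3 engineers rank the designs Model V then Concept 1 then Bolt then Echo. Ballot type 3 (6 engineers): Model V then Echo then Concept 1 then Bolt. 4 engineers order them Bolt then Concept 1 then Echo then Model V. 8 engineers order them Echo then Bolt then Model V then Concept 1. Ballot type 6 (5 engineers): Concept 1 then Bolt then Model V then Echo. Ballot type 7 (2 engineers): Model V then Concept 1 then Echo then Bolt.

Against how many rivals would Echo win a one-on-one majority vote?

2

Echo against each rival (31 engineers):
Echo vs Bolt: Echo wins 16–15.
Echo vs Concept 1: 3+6+8 = 17 for Echo, 14 for Concept 1 — Echo by 17–14.
Echo vs Model V: 15 to 16, Model V.
Echo beats Bolt, Concept 1; loses to Model V — 2 pairwise wins.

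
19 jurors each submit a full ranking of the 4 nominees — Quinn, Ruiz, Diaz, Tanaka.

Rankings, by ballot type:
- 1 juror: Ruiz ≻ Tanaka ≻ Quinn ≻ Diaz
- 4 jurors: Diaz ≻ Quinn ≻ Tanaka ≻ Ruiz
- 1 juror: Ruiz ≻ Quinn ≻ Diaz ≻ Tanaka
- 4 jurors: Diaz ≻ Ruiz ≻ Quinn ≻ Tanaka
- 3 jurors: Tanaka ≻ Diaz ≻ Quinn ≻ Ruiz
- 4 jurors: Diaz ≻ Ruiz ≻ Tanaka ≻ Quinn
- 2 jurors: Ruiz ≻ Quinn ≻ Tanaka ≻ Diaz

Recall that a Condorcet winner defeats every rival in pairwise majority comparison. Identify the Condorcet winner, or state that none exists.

Check each pair by majority over 19 ballots:
Quinn vs Ruiz: Ruiz wins 12–7.
Quinn vs Diaz: Quinn is ranked higher on 1+1+2 = 4 ballots, Diaz on 15. Diaz wins 15–4.
Quinn vs Tanaka: Quinn preferred on 4+1+4+2 = 11 ballots; Quinn wins 11–8.
Ruiz vs Diaz: 4 to 15, Diaz.
Ruiz vs Tanaka: Ruiz, 12–7.
Diaz vs Tanaka: Diaz wins 13–6.
Diaz defeats every rival head-to-head and is the Condorcet winner.

Diaz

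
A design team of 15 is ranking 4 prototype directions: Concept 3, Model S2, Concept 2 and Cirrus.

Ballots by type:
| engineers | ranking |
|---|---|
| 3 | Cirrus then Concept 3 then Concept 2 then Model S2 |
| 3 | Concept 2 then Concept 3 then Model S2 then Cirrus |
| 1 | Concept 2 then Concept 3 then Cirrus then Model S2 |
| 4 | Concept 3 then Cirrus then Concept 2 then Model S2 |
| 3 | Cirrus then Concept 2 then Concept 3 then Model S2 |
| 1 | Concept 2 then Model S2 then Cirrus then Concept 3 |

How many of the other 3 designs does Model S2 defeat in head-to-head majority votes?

Model S2 against each rival (15 engineers):
Model S2 vs Concept 3: 1 for Model S2, 14 for Concept 3 — Concept 3 by 14–1.
Model S2 vs Concept 2: Model S2 is ranked higher on 0 ballots, Concept 2 on 15. Concept 2 wins 15–0.
Model S2 vs Cirrus: Model S2 preferred on 3+1 = 4 ballots; Cirrus wins 11–4.
Model S2 beats no one; loses to Concept 3, Concept 2, Cirrus — 0 pairwise wins.

0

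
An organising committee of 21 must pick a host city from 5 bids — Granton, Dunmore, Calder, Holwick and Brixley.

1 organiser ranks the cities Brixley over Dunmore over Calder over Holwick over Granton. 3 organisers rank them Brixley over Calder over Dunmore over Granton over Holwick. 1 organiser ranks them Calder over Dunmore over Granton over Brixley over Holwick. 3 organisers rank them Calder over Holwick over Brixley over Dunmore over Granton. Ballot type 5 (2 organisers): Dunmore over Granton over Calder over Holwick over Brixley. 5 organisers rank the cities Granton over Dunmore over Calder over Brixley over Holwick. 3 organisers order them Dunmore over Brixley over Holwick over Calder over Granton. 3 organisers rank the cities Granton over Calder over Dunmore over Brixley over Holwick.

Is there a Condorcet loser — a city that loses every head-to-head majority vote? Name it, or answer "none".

Holwick

Pairwise majorities:
Granton–Dunmore: Dunmore 13–8.
Granton vs Calder: Calder wins 11–10.
Granton vs Holwick: 3+1+2+5+3 = 14 for Granton, 7 for Holwick — Granton by 14–7.
Granton vs Brixley: Granton wins 11–10.
Dunmore–Calder: Dunmore 11–10.
Dunmore vs Holwick: Dunmore wins 18–3.
Dunmore vs Brixley: Dunmore preferred on 1+2+5+3+3 = 14 ballots; Dunmore wins 14–7.
Calder vs Holwick: 18 for Calder, 3 for Holwick — Calder by 18–3.
Calder vs Brixley: Calder preferred on 1+3+2+5+3 = 14 ballots; Calder wins 14–7.
Holwick–Brixley: Brixley 16–5.
Holwick loses to every other city — it is the Condorcet loser.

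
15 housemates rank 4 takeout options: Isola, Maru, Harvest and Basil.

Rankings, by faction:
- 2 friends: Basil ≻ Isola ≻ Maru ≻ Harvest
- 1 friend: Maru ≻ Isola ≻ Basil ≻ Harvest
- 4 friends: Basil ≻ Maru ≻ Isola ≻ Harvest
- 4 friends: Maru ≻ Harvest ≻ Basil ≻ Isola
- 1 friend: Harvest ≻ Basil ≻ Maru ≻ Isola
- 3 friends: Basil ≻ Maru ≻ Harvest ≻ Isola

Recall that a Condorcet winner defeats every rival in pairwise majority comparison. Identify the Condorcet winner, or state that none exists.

Basil

Pairwise majorities:
Isola vs Maru: 2 for Isola, 13 for Maru — Maru by 13–2.
Isola vs Harvest: 2+1+4 = 7 for Isola, 8 for Harvest — Harvest by 8–7.
Isola vs Basil: Isola is ranked higher on 1 ballot, Basil on 14. Basil wins 14–1.
Maru vs Harvest: Maru preferred on 2+1+4+4+3 = 14 ballots; Maru wins 14–1.
Maru vs Basil: Maru is ranked higher on 1+4 = 5 ballots, Basil on 10. Basil wins 10–5.
Harvest vs Basil: 5 to 10, Basil.
Basil wins every pairwise contest, so Basil is the Condorcet winner.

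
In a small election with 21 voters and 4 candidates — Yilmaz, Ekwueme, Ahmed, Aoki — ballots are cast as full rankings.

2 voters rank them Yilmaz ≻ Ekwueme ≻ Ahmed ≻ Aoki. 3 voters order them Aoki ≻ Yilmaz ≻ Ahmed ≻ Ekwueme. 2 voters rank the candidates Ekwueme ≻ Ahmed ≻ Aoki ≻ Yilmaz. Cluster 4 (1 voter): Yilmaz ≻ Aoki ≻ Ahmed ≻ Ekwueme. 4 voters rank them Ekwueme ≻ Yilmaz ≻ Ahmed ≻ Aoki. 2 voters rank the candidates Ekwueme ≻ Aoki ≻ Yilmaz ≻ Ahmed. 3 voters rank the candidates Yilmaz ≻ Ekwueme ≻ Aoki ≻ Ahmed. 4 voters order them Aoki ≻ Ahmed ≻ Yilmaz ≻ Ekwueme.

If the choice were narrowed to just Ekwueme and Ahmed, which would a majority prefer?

Ekwueme

Ballots ranking Ekwueme above Ahmed: 2 + 2 + 4 + 2 + 3 = 13.
Ballots ranking Ahmed above Ekwueme: 21 − 13 = 8.
Ekwueme wins the head-to-head 13–8.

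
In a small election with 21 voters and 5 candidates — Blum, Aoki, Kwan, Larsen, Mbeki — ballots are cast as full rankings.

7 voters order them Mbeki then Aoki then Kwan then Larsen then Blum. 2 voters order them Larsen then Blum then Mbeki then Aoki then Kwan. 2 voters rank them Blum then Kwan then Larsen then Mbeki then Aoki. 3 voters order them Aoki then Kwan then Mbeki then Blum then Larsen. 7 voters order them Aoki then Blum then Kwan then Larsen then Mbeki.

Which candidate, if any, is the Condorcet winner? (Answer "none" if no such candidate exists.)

none

Pairwise majorities:
Blum–Aoki: Aoki 17–4.
Blum vs Kwan: Blum, 11–10.
Blum–Larsen: Blum 12–9.
Blum vs Mbeki: Blum wins 11–10.
Aoki vs Kwan: Aoki, 19–2.
Aoki vs Larsen: Aoki, 17–4.
Aoki vs Mbeki: Mbeki wins 11–10.
Kwan vs Larsen: Kwan wins 19–2.
Kwan vs Mbeki: Kwan wins 12–9.
Larsen vs Mbeki: Larsen wins 11–10.
Each candidate drops at least one matchup (Blum loses to Aoki; Aoki loses to Mbeki; Kwan loses to Blum; Larsen loses to Blum; Mbeki loses to Blum); the cycle Blum → Mbeki → Aoki → Blum rules out a Condorcet winner.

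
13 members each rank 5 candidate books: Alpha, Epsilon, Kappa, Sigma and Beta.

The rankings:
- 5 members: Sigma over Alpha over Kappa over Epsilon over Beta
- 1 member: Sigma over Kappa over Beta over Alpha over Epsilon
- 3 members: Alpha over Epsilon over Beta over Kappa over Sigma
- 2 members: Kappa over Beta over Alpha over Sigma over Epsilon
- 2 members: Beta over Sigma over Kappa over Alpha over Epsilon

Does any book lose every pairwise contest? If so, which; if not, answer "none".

Head-to-head results (13 members):
Alpha vs Epsilon: Alpha preferred on 5+1+3+2+2 = 13 ballots; Alpha wins 13–0.
Alpha vs Kappa: 5+3 = 8 for Alpha, 5 for Kappa — Alpha by 8–5.
Alpha vs Sigma: Sigma, 8–5.
Alpha vs Beta: Alpha wins 8–5.
Epsilon–Kappa: Kappa 10–3.
Epsilon–Sigma: Sigma 10–3.
Epsilon–Beta: Epsilon 8–5.
Kappa vs Sigma: Sigma wins 8–5.
Kappa vs Beta: 5+1+2 = 8 for Kappa, 5 for Beta — Kappa by 8–5.
Sigma vs Beta: Beta wins 7–6.
Each book has at least one pairwise win (Alpha beats Epsilon; Epsilon beats Beta; Kappa beats Epsilon; Sigma beats Alpha; Beta beats Sigma) — no Condorcet loser.

none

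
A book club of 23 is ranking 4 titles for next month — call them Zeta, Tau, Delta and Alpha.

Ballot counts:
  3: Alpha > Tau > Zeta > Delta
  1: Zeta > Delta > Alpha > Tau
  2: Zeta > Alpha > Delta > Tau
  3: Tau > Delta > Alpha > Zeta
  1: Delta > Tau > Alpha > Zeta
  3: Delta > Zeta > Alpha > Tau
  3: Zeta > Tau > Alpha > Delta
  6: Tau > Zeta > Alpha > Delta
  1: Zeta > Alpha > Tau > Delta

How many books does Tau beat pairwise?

3

Tau against each rival (23 members):
Tau vs Zeta: Tau preferred on 3+3+1+6 = 13 ballots; Tau wins 13–10.
Tau vs Delta: Tau wins 16–7.
Tau vs Alpha: Tau is ranked higher on 3+1+3+6 = 13 ballots, Alpha on 10. Tau wins 13–10.
Tau beats Zeta, Delta, Alpha — 3 pairwise wins.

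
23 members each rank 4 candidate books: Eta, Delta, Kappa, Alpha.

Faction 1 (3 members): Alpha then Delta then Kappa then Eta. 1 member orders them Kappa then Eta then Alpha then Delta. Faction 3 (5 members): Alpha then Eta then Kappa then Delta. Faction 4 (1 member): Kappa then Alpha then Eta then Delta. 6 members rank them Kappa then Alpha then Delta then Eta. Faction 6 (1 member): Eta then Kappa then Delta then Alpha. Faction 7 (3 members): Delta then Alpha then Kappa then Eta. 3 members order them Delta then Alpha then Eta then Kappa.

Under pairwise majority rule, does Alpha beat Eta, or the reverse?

Ballots ranking Alpha above Eta: 3 + 5 + 1 + 6 + 3 + 3 = 21.
Ballots ranking Eta above Alpha: 23 − 21 = 2.
Alpha wins the head-to-head 21–2.

Alpha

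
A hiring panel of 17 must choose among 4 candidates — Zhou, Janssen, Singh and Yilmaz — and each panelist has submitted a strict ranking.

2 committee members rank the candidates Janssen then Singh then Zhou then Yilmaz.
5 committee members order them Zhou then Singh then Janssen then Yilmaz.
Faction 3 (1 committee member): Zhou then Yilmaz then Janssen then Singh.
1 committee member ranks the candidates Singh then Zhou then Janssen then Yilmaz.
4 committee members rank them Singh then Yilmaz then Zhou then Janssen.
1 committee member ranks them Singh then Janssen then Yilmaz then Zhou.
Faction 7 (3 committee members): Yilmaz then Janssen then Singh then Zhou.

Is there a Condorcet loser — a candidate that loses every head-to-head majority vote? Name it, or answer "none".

Head-to-head results (17 committee members):
Zhou vs Janssen: Zhou is ranked higher on 5+1+1+4 = 11 ballots, Janssen on 6. Zhou wins 11–6.
Zhou vs Singh: Singh, 11–6.
Zhou–Yilmaz: Zhou 9–8.
Janssen vs Singh: Singh wins 11–6.
Janssen vs Yilmaz: 2+5+1+1 = 9 for Janssen, 8 for Yilmaz — Janssen by 9–8.
Singh–Yilmaz: Singh 13–4.
Only Yilmaz has no wins; Yilmaz is the Condorcet loser.

Yilmaz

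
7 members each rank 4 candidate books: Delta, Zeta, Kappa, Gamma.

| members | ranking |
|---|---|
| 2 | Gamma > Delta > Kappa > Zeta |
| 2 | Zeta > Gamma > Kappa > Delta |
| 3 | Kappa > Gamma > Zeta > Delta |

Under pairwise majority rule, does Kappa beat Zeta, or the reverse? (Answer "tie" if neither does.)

Kappa

Ballots ranking Kappa above Zeta: 2 + 3 = 5.
Ballots ranking Zeta above Kappa: 7 − 5 = 2.
Kappa wins the head-to-head 5–2.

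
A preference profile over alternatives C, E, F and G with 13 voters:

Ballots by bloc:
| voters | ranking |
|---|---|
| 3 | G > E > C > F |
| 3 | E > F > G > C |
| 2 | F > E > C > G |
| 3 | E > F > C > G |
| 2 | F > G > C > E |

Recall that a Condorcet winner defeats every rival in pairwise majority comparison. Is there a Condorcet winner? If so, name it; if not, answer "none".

E

Check each pair by majority over 13 ballots:
C vs E: 2 to 11, E.
C vs F: C is ranked higher on 3 ballots, F on 10. F wins 10–3.
C vs G: 5 to 8, G.
E vs F: 9 to 4, E.
E vs G: E is ranked higher on 3+2+3 = 8 ballots, G on 5. E wins 8–5.
F vs G: 3+2+3+2 = 10 for F, 3 for G — F by 10–3.
E wins every pairwise contest, so E is the Condorcet winner.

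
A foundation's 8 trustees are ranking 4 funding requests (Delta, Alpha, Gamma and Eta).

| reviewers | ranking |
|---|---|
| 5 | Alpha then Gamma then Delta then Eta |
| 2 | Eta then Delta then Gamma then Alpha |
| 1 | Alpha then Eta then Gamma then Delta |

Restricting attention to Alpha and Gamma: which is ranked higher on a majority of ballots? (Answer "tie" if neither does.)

Alpha

Ballots ranking Alpha above Gamma: 5 + 1 = 6.
Ballots ranking Gamma above Alpha: 8 − 6 = 2.
Alpha wins the head-to-head 6–2.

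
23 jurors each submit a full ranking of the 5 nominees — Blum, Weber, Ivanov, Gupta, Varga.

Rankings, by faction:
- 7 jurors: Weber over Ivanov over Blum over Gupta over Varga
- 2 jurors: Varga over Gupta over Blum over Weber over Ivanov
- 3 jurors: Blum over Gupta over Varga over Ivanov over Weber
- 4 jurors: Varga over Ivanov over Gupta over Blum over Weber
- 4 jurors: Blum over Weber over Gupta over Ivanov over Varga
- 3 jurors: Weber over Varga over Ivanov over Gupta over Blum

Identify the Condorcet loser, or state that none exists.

Pairwise majorities:
Blum vs Weber: 13 to 10, Blum.
Blum vs Ivanov: Ivanov, 14–9.
Blum vs Gupta: Blum preferred on 7+3+4 = 14 ballots; Blum wins 14–9.
Blum vs Varga: 7+3+4 = 14 for Blum, 9 for Varga — Blum by 14–9.
Weber vs Ivanov: Weber wins 16–7.
Weber vs Gupta: Weber, 14–9.
Weber vs Varga: 14 to 9, Weber.
Ivanov vs Gupta: Ivanov is ranked higher on 7+4+3 = 14 ballots, Gupta on 9. Ivanov wins 14–9.
Ivanov vs Varga: Ivanov preferred on 7+4 = 11 ballots; Varga wins 12–11.
Gupta vs Varga: Gupta preferred on 7+3+4 = 14 ballots; Gupta wins 14–9.
No nominee is winless: Blum beats Weber; Weber beats Ivanov; Ivanov beats Blum; Gupta beats Varga; Varga beats Ivanov. There is no Condorcet loser.

none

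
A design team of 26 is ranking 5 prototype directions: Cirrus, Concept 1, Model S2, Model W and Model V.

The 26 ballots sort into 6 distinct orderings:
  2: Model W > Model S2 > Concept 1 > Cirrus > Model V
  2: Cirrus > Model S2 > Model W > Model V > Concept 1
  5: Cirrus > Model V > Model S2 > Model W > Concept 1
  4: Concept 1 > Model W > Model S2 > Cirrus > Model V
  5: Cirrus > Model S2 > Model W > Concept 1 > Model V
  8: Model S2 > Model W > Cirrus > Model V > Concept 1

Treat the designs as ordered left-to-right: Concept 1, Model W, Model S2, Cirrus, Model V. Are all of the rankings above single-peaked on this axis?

yes

Axis positions: Concept 1=1, Model W=2, Model S2=3, Cirrus=4, Model V=5.
Group 1 (peak Model W at position 2): ranking walks positions 2-3-1-4-5, expanding outward from the peak — single-peaked.
Group 2 (peak Cirrus at position 4): ranking walks positions 4-3-2-5-1, expanding outward from the peak — single-peaked.
Group 3 (peak Cirrus at position 4): ranking walks positions 4-5-3-2-1, expanding outward from the peak — single-peaked.
Group 4 (peak Concept 1 at position 1): ranking walks positions 1-2-3-4-5, expanding outward from the peak — single-peaked.
Group 5 (peak Cirrus at position 4): ranking walks positions 4-3-2-1-5, expanding outward from the peak — single-peaked.
Group 6 (peak Model S2 at position 3): ranking walks positions 3-2-4-5-1, expanding outward from the peak — single-peaked.
Every ranking is single-peaked on this axis.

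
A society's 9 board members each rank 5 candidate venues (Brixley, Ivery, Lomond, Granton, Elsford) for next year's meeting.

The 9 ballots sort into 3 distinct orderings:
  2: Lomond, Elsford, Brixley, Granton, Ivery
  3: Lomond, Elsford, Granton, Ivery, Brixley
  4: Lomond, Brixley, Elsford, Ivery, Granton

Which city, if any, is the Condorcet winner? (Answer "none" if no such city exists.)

Head-to-head results (9 organisers):
Brixley vs Ivery: Brixley is ranked higher on 2+4 = 6 ballots, Ivery on 3. Brixley wins 6–3.
Brixley vs Lomond: 0 for Brixley, 9 for Lomond — Lomond by 9–0.
Brixley–Granton: Brixley 6–3.
Brixley vs Elsford: 4 for Brixley, 5 for Elsford — Elsford by 5–4.
Ivery vs Lomond: Lomond wins 9–0.
Ivery vs Granton: Granton wins 5–4.
Ivery vs Elsford: Ivery preferred on 0 ballots; Elsford wins 9–0.
Lomond vs Granton: Lomond wins 9–0.
Lomond vs Elsford: Lomond, 9–0.
Granton–Elsford: Elsford 9–0.
Only Lomond has no losses; Lomond is the Condorcet winner.

Lomond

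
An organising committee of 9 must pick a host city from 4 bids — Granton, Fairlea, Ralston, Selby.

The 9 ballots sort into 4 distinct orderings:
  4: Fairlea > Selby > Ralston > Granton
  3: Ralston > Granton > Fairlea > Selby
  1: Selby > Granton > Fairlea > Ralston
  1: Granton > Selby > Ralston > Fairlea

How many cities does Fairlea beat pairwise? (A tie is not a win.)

2

Fairlea against each rival (9 organisers):
Fairlea vs Granton: 4 to 5, Granton.
Fairlea vs Ralston: 5 to 4, Fairlea.
Fairlea vs Selby: 4+3 = 7 for Fairlea, 2 for Selby — Fairlea by 7–2.
Fairlea beats Ralston, Selby; loses to Granton — 2 pairwise wins.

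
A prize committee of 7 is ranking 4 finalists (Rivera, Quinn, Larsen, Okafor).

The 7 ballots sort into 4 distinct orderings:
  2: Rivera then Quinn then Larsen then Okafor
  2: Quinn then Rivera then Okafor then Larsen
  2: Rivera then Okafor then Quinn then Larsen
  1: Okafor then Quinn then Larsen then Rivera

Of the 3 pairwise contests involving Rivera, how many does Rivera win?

3

Rivera against each rival (7 jurors):
Rivera vs Quinn: 4 to 3, Rivera.
Rivera vs Larsen: Rivera wins 6–1.
Rivera–Okafor: Rivera 6–1.
Rivera beats Quinn, Larsen, Okafor — 3 pairwise wins.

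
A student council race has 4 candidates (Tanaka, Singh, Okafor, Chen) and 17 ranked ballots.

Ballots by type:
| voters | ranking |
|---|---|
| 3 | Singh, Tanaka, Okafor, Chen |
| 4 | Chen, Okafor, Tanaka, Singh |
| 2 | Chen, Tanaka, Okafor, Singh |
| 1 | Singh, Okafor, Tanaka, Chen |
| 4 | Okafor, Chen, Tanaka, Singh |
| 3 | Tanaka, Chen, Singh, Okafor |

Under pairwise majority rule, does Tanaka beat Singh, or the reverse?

Ballots ranking Tanaka above Singh: 4 + 2 + 4 + 3 = 13.
Ballots ranking Singh above Tanaka: 17 − 13 = 4.
Tanaka wins the head-to-head 13–4.

Tanaka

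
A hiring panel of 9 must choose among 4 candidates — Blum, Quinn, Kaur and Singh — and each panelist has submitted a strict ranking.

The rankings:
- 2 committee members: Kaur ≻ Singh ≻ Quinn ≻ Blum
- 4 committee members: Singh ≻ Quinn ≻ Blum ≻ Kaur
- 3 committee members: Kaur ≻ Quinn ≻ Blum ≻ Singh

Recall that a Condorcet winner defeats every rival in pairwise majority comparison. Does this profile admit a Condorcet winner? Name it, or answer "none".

Kaur

Check each pair by majority over 9 ballots:
Blum vs Quinn: Quinn wins 9–0.
Blum vs Kaur: Kaur, 5–4.
Blum vs Singh: Singh wins 6–3.
Quinn vs Kaur: Kaur wins 5–4.
Quinn–Singh: Singh 6–3.
Kaur vs Singh: Kaur, 5–4.
Kaur beats each of Blum, Quinn, Singh — Kaur is the Condorcet winner.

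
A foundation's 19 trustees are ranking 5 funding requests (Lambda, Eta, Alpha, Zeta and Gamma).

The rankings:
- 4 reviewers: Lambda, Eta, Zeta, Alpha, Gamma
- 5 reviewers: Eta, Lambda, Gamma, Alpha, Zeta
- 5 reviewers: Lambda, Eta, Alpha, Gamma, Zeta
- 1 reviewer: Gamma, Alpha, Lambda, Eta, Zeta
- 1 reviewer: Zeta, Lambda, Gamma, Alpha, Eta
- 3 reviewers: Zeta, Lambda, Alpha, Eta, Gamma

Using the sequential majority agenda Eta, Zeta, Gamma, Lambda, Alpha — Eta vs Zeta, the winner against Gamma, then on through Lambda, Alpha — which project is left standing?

Lambda

Round 1: Eta vs Zeta — 15–4, Eta advances.
Round 2: Eta vs Gamma — 17–2, Eta advances.
Round 3: Eta vs Lambda — 5–14, Lambda advances.
Round 4: Lambda vs Alpha — 18–1, Lambda advances.
The agenda winner is Lambda.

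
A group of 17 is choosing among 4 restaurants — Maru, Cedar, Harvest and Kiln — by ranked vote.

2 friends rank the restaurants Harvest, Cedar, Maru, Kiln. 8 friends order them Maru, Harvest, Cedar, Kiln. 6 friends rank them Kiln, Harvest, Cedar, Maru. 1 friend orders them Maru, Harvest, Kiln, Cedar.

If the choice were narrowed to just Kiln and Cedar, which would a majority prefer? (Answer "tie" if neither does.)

Ballots ranking Kiln above Cedar: 6 + 1 = 7.
Ballots ranking Cedar above Kiln: 17 − 7 = 10.
Cedar wins the head-to-head 10–7.

Cedar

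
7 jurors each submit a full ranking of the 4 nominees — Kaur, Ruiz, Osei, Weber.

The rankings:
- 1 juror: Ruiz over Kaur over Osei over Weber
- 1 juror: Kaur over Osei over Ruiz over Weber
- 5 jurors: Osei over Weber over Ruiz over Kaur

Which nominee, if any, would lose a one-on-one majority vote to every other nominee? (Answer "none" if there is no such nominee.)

Kaur

Head-to-head results (7 jurors):
Kaur vs Ruiz: Ruiz, 6–1.
Kaur–Osei: Osei 5–2.
Kaur vs Weber: Weber wins 5–2.
Ruiz vs Osei: Osei wins 6–1.
Ruiz vs Weber: Ruiz is ranked higher on 1+1 = 2 ballots, Weber on 5. Weber wins 5–2.
Osei vs Weber: Osei is ranked higher on 1+1+5 = 7 ballots, Weber on 0. Osei wins 7–0.
Only Kaur has no wins; Kaur is the Condorcet loser.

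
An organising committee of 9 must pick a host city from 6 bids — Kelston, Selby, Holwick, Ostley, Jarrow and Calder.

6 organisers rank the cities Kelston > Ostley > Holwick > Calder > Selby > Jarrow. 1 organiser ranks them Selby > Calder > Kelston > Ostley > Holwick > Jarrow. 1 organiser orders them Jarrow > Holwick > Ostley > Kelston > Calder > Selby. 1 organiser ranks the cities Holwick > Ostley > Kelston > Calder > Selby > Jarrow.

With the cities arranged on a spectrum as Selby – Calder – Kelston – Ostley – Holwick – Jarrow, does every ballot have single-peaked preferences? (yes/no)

Axis positions: Selby=1, Calder=2, Kelston=3, Ostley=4, Holwick=5, Jarrow=6.
Ballot type 1 (peak Kelston at position 3): ranking walks positions 3-4-5-2-1-6, expanding outward from the peak — single-peaked.
Ballot type 2 (peak Selby at position 1): ranking walks positions 1-2-3-4-5-6, expanding outward from the peak — single-peaked.
Ballot type 3 (peak Jarrow at position 6): ranking walks positions 6-5-4-3-2-1, expanding outward from the peak — single-peaked.
Ballot type 4 (peak Holwick at position 5): ranking walks positions 5-4-3-2-1-6, expanding outward from the peak — single-peaked.
Every ranking is single-peaked on this axis.

yes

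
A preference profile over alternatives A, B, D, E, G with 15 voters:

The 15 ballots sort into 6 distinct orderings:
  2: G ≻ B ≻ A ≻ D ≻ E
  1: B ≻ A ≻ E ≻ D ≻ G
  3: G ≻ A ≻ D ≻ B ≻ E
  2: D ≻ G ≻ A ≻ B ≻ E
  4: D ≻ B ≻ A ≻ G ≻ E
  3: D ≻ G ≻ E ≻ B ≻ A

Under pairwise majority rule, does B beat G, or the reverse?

G

Ballots ranking B above G: 1 + 4 = 5.
Ballots ranking G above B: 15 − 5 = 10.
G wins the head-to-head 10–5.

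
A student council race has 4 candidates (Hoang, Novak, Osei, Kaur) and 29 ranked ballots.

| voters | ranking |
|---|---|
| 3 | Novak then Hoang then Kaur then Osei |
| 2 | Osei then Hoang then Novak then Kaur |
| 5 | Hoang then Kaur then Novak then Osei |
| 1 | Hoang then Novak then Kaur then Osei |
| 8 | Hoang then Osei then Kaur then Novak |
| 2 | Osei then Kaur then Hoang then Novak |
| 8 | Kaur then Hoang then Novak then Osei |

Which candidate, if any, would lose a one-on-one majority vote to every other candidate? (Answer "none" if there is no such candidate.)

Pairwise majorities:
Hoang vs Novak: 26 to 3, Hoang.
Hoang–Osei: Hoang 25–4.
Hoang vs Kaur: Hoang preferred on 3+2+5+1+8 = 19 ballots; Hoang wins 19–10.
Novak–Osei: Novak 17–12.
Novak vs Kaur: 3+2+1 = 6 for Novak, 23 for Kaur — Kaur by 23–6.
Osei vs Kaur: Osei preferred on 2+8+2 = 12 ballots; Kaur wins 17–12.
Only Osei has no wins; Osei is the Condorcet loser.

Osei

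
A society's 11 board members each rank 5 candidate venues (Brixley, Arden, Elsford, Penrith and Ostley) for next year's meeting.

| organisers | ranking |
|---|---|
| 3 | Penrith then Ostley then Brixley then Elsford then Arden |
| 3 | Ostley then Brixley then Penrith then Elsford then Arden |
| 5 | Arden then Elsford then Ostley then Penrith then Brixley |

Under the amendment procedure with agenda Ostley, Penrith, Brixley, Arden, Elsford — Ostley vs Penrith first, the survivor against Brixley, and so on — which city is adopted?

Ostley

Round 1: Ostley vs Penrith — 8–3, Ostley advances.
Round 2: Ostley vs Brixley — 11–0, Ostley advances.
Round 3: Ostley vs Arden — 6–5, Ostley advances.
Round 4: Ostley vs Elsford — 6–5, Ostley advances.
Ostley survives the agenda.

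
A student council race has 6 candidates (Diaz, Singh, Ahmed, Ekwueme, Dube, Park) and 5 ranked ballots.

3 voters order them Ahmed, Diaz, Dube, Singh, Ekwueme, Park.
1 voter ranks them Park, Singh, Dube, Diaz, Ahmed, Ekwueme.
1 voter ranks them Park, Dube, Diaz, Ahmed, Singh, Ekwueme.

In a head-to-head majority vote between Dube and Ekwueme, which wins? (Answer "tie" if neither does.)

Dube

Ballots ranking Dube above Ekwueme: 3 + 1 + 1 = 5.
Ballots ranking Ekwueme above Dube: 5 − 5 = 0.
Dube wins the head-to-head 5–0.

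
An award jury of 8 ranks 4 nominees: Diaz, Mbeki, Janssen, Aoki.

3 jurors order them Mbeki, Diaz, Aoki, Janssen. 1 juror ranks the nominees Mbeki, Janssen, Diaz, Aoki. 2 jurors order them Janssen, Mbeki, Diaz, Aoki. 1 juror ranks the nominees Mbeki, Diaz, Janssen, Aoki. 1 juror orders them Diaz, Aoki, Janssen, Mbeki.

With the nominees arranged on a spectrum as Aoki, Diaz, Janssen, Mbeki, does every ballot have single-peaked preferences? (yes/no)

Axis positions: Aoki=1, Diaz=2, Janssen=3, Mbeki=4.
Faction 1: ranking walks positions 4-2-1-3; Diaz is ranked above Janssen even though Janssen lies between Diaz and the peak Mbeki on the axis — preferences dip and rise again. Not single-peaked.
Faction 2 (peak Mbeki at position 4): ranking walks positions 4-3-2-1, expanding outward from the peak — single-peaked.
Faction 3 (peak Janssen at position 3): ranking walks positions 3-4-2-1, expanding outward from the peak — single-peaked.
Faction 4: ranking walks positions 4-2-3-1; Diaz is ranked above Janssen even though Janssen lies between Diaz and the peak Mbeki on the axis — preferences dip and rise again. Not single-peaked.
Faction 5 (peak Diaz at position 2): ranking walks positions 2-1-3-4, expanding outward from the peak — single-peaked.
Faction 1 violates single-peakedness, so the profile is not single-peaked on this axis.

no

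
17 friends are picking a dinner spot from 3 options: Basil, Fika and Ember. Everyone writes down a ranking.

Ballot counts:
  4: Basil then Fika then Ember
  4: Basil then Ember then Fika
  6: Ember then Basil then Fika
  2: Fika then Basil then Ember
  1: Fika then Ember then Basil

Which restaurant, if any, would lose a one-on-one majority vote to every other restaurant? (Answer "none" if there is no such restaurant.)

Fika

Head-to-head results (17 friends):
Basil–Fika: Basil 14–3.
Basil–Ember: Basil 10–7.
Fika vs Ember: 4+2+1 = 7 for Fika, 10 for Ember — Ember by 10–7.
Only Fika has no wins; Fika is the Condorcet loser.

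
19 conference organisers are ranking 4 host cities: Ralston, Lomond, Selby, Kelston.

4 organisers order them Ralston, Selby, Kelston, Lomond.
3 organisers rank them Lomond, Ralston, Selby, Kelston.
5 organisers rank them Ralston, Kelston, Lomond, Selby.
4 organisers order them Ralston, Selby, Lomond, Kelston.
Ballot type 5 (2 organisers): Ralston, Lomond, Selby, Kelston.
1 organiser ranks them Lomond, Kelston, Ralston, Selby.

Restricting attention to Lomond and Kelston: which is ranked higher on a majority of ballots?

Lomond

Ballots ranking Lomond above Kelston: 3 + 4 + 2 + 1 = 10.
Ballots ranking Kelston above Lomond: 19 − 10 = 9.
Lomond wins the head-to-head 10–9.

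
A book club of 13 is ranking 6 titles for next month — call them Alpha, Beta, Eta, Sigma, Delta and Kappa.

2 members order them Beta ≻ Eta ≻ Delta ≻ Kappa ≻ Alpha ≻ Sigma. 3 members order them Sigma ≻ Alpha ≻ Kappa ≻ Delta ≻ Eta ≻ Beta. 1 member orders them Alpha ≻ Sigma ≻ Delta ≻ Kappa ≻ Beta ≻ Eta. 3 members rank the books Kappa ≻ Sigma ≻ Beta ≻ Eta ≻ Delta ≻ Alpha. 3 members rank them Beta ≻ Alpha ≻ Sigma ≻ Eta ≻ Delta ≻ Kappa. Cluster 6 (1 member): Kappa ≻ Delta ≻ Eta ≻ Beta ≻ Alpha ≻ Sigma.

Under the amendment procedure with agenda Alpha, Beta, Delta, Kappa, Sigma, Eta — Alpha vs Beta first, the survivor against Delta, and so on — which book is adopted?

Round 1: Alpha vs Beta — 4–9, Beta advances.
Round 2: Beta vs Delta — 8–5, Beta advances.
Round 3: Beta vs Kappa — 5–8, Kappa advances.
Round 4: Kappa vs Sigma — 6–7, Sigma advances.
Round 5: Sigma vs Eta — 10–3, Sigma advances.
Sigma survives the agenda.

Sigma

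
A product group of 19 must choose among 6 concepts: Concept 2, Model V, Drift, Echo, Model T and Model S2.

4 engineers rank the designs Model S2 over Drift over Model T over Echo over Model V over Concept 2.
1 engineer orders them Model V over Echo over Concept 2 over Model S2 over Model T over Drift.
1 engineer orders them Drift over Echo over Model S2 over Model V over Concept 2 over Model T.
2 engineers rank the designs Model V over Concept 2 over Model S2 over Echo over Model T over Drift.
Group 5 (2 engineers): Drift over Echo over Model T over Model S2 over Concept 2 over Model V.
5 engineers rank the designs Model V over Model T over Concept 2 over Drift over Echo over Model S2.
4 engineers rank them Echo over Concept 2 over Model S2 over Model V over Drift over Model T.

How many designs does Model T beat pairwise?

Model T against each rival (19 engineers):
Model T vs Concept 2: Model T preferred on 4+2+5 = 11 ballots; Model T wins 11–8.
Model T vs Model V: Model T is ranked higher on 4+2 = 6 ballots, Model V on 13. Model V wins 13–6.
Model T vs Drift: 8 to 11, Drift.
Model T vs Echo: Echo wins 10–9.
Model T vs Model S2: Model S2 wins 12–7.
Model T beats Concept 2; loses to Model V, Drift, Echo, Model S2 — 1 pairwise win.

1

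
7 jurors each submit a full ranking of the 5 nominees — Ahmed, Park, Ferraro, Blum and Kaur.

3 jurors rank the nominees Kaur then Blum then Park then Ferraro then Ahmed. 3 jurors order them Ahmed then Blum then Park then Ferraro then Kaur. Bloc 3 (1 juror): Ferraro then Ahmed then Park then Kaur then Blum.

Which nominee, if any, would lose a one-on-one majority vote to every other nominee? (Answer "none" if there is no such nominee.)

Pairwise majorities:
Ahmed vs Park: Ahmed is ranked higher on 3+1 = 4 ballots, Park on 3. Ahmed wins 4–3.
Ahmed vs Ferraro: Ferraro wins 4–3.
Ahmed vs Blum: 3+1 = 4 for Ahmed, 3 for Blum — Ahmed by 4–3.
Ahmed vs Kaur: Ahmed wins 4–3.
Park vs Ferraro: 6 to 1, Park.
Park vs Blum: 1 for Park, 6 for Blum — Blum by 6–1.
Park vs Kaur: 3+1 = 4 for Park, 3 for Kaur — Park by 4–3.
Ferraro vs Blum: Ferraro is ranked higher on 1 ballot, Blum on 6. Blum wins 6–1.
Ferraro vs Kaur: Ferraro wins 4–3.
Blum vs Kaur: Blum is ranked higher on 3 ballots, Kaur on 4. Kaur wins 4–3.
Every nominee wins at least one matchup (Ahmed beats Park; Park beats Ferraro; Ferraro beats Ahmed; Blum beats Park; Kaur beats Blum), so there is no Condorcet loser.

none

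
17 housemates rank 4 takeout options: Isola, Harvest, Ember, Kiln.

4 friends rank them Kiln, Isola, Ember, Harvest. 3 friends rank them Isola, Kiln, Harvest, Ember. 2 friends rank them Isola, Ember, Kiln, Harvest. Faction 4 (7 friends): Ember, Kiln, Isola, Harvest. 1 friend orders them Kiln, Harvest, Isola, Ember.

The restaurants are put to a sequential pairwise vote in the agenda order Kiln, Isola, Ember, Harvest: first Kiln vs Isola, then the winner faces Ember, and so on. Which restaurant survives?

Ember

Round 1: Kiln vs Isola — 12–5, Kiln advances.
Round 2: Kiln vs Ember — 8–9, Ember advances.
Round 3: Ember vs Harvest — 13–4, Ember advances.
Ember survives the agenda.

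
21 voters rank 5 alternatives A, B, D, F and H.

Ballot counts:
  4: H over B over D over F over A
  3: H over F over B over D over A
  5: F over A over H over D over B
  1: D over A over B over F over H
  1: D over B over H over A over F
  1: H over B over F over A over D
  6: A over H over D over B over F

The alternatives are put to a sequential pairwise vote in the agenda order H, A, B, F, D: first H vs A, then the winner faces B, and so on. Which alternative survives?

D

Round 1: H vs A — 9–12, A advances.
Round 2: A vs B — 12–9, A advances.
Round 3: A vs F — 8–13, F advances.
Round 4: F vs D — 9–12, D advances.
D survives the agenda.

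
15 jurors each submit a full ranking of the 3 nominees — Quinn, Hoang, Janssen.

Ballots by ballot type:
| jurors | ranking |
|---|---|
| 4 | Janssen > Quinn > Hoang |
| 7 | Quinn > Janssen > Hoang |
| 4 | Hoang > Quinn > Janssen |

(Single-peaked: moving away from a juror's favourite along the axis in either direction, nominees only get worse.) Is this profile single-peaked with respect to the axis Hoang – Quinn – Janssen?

Axis positions: Hoang=1, Quinn=2, Janssen=3.
Ballot type 1 (peak Janssen at position 3): ranking walks positions 3-2-1, expanding outward from the peak — single-peaked.
Ballot type 2 (peak Quinn at position 2): ranking walks positions 2-3-1, expanding outward from the peak — single-peaked.
Ballot type 3 (peak Hoang at position 1): ranking walks positions 1-2-3, expanding outward from the peak — single-peaked.
Every ranking is single-peaked on this axis.

yes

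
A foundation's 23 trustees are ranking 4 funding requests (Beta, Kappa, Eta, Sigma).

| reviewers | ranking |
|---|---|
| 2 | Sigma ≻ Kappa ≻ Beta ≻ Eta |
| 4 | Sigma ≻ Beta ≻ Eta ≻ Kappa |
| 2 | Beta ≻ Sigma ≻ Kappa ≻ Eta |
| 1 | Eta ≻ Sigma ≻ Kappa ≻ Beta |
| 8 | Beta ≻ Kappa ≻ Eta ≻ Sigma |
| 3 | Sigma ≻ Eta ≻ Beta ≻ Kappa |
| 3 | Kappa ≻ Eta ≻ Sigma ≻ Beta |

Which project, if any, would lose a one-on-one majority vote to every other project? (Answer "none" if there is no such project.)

Head-to-head results (23 reviewers):
Beta vs Kappa: Beta, 17–6.
Beta–Eta: Beta 16–7.
Beta vs Sigma: 10 to 13, Sigma.
Kappa vs Eta: 15 to 8, Kappa.
Kappa vs Sigma: 11 to 12, Sigma.
Eta vs Sigma: Eta, 12–11.
Every project wins at least one matchup (Beta beats Kappa; Kappa beats Eta; Eta beats Sigma; Sigma beats Beta), so there is no Condorcet loser.

none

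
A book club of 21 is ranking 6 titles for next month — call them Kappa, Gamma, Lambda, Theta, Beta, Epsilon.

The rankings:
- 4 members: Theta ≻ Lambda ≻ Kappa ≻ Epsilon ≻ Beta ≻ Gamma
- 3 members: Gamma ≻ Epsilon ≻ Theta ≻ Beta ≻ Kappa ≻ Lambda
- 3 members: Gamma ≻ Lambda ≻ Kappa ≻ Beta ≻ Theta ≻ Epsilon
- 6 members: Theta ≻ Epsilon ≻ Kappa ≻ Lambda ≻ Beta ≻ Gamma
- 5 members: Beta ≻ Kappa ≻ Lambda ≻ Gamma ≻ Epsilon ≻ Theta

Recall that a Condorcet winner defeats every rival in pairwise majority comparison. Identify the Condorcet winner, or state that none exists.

none

Head-to-head results (21 members):
Kappa vs Gamma: Kappa is ranked higher on 4+6+5 = 15 ballots, Gamma on 6. Kappa wins 15–6.
Kappa vs Lambda: Kappa wins 14–7.
Kappa vs Theta: Theta wins 13–8.
Kappa vs Beta: Kappa preferred on 4+3+6 = 13 ballots; Kappa wins 13–8.
Kappa–Epsilon: Kappa 12–9.
Gamma vs Lambda: Lambda wins 15–6.
Gamma vs Theta: Gamma wins 11–10.
Gamma vs Beta: Gamma preferred on 3+3 = 6 ballots; Beta wins 15–6.
Gamma vs Epsilon: Gamma is ranked higher on 3+3+5 = 11 ballots, Epsilon on 10. Gamma wins 11–10.
Lambda vs Theta: Lambda is ranked higher on 3+5 = 8 ballots, Theta on 13. Theta wins 13–8.
Lambda vs Beta: Lambda preferred on 4+3+6 = 13 ballots; Lambda wins 13–8.
Lambda vs Epsilon: Lambda preferred on 4+3+5 = 12 ballots; Lambda wins 12–9.
Theta–Beta: Theta 13–8.
Theta vs Epsilon: Theta, 13–8.
Beta vs Epsilon: Epsilon wins 13–8.
No book is unbeaten: Kappa loses to Theta; Gamma loses to Kappa; Lambda loses to Kappa; Theta loses to Gamma; Beta loses to Kappa; Epsilon loses to Kappa. In particular Kappa → Gamma → Theta → Kappa is a majority cycle — no Condorcet winner exists.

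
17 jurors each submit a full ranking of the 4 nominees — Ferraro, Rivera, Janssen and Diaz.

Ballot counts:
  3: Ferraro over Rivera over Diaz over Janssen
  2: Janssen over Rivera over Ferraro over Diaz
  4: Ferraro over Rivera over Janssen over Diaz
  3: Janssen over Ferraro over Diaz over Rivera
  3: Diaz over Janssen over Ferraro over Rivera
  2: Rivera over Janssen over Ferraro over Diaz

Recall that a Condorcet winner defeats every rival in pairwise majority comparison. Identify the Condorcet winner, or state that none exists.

none

Check each pair by majority over 17 ballots:
Ferraro vs Rivera: Ferraro wins 13–4.
Ferraro vs Janssen: Janssen wins 10–7.
Ferraro vs Diaz: Ferraro wins 14–3.
Rivera vs Janssen: Rivera wins 9–8.
Rivera vs Diaz: Rivera, 11–6.
Janssen–Diaz: Janssen 11–6.
No nominee is unbeaten: Ferraro loses to Janssen; Rivera loses to Ferraro; Janssen loses to Rivera; Diaz loses to Ferraro. In particular Ferraro → Rivera → Janssen → Ferraro is a majority cycle — no Condorcet winner exists.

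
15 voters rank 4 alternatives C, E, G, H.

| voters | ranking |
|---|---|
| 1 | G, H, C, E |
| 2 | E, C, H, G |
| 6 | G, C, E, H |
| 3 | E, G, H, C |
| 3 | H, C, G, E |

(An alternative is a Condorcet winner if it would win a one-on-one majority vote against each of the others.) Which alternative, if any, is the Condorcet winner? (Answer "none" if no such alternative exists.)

Head-to-head results (15 voters):
C vs E: C preferred on 1+6+3 = 10 ballots; C wins 10–5.
C vs G: 5 to 10, G.
C vs H: C preferred on 2+6 = 8 ballots; C wins 8–7.
E vs G: 2+3 = 5 for E, 10 for G — G by 10–5.
E vs H: E preferred on 2+6+3 = 11 ballots; E wins 11–4.
G vs H: 1+6+3 = 10 for G, 5 for H — G by 10–5.
Only G has no losses; G is the Condorcet winner.

G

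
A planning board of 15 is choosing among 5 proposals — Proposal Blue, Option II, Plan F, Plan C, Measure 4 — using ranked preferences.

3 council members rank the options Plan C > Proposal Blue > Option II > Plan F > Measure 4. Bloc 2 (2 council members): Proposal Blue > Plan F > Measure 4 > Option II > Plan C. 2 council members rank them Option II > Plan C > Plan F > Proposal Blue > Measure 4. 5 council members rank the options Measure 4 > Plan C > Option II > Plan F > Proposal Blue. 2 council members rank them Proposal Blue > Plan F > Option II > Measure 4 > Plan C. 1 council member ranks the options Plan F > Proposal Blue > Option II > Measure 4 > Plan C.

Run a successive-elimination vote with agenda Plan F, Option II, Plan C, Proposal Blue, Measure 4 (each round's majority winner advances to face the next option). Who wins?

Measure 4

Round 1: Plan F vs Option II — 5–10, Option II advances.
Round 2: Option II vs Plan C — 7–8, Plan C advances.
Round 3: Plan C vs Proposal Blue — 10–5, Plan C advances.
Round 4: Plan C vs Measure 4 — 5–10, Measure 4 advances.
The agenda winner is Measure 4.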